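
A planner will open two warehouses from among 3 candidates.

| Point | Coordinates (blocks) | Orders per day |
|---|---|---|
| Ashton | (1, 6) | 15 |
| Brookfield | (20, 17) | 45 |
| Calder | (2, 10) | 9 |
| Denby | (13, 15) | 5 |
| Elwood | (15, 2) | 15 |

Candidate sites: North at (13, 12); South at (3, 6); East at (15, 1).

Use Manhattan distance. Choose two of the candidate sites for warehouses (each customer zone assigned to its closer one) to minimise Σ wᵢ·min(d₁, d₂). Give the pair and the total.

Evaluate every pair (each demand assigned to the nearer of the two):
  {North, South}: total = 810
  {North, East}: total = 957
  {South, East}: total = 1115
Best pair: {North, South} with total 810.

{North, South}, total 810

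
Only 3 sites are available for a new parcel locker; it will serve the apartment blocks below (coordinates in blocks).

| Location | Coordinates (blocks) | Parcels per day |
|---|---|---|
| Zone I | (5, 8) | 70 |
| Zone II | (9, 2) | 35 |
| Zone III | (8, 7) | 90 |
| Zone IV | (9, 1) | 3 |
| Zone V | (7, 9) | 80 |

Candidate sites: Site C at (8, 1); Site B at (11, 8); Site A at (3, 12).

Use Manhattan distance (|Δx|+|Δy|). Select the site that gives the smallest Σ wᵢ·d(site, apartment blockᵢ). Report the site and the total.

Site B, total 1487 blocks

Total weighted distance at each candidate:
  Site C (8, 1): total = 2033
  Site B (11, 8): total = 1487
  Site A (3, 12): total = 2491
Minimum is at Site B with total 1487 blocks.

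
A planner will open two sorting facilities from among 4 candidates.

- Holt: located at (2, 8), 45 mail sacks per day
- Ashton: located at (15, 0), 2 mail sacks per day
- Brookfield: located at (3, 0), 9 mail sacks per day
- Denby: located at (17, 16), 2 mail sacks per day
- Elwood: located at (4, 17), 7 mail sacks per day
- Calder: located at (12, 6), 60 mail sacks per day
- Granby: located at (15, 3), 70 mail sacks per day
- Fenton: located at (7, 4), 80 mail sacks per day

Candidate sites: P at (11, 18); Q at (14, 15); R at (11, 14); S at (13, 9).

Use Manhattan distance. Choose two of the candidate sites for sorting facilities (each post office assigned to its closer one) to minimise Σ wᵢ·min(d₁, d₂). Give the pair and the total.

Evaluate every pair (each demand assigned to the nearer of the two):
  {P, S}: total = 2485
  {R, S}: total = 2499
  {Q, S}: total = 2505
  {Q, R}: total = 3553
  {P, R}: total = 3691
  {P, Q}: total = 4195
Best pair: {P, S} with total 2485.

{P, S}, total 2485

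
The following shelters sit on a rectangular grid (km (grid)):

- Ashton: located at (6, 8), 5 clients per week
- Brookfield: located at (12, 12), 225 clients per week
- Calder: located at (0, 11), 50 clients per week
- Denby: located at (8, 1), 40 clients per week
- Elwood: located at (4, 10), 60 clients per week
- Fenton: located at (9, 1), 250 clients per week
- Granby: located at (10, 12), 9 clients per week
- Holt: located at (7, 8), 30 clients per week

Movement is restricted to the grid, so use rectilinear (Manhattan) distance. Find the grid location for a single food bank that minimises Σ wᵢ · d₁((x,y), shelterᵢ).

Manhattan distance separates: Σwᵢ(|x−xᵢ|+|y−yᵢ|) = Σwᵢ|x−xᵢ| + Σwᵢ|y−yᵢ|, so x and y are optimised independently as 1-D weighted medians.
Total weight W = 669; half = 334.5.
x-coordinate, sorted with cumulative weight:
  x=0 (Calder, w=50) cum 50
  x=4 (Elwood, w=60) cum 110
  x=6 (Ashton, w=5) cum 115
  x=7 (Holt, w=30) cum 145
  x=8 (Denby, w=40) cum 185
  x=9 (Fenton, w=250) cum 435  ← median
  x=10 (Granby, w=9) cum 444
  x=12 (Brookfield, w=225) cum 669
⇒ x* = 9
y-coordinate, sorted with cumulative weight:
  y=1 (Denby, w=40) cum 40
  y=1 (Fenton, w=250) cum 290
  y=8 (Ashton, w=5) cum 295
  y=8 (Holt, w=30) cum 325
  y=10 (Elwood, w=60) cum 385  ← median
  y=11 (Calder, w=50) cum 435
  y=12 (Brookfield, w=225) cum 660
  y=12 (Granby, w=9) cum 669
⇒ y* = 10

(9, 10)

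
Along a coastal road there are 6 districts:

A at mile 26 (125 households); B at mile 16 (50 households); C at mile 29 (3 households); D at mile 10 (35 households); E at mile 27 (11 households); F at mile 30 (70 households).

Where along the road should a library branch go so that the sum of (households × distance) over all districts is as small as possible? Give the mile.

x = 26

For a sum of weighted absolute distances on a line, the optimum is the weighted median (not the mean). Total weight W = 294; half-weight = 147.
Sort by position and accumulate weight:
  mile 10 (D, w=35) → cum 35
  mile 16 (B, w=50) → cum 85
  mile 26 (A, w=125) → cum 210  ≥ 147 → median here
  mile 27 (E, w=11) → cum 221
  mile 29 (C, w=3) → cum 224
  mile 30 (F, w=70) → cum 294
Optimal location: mile 26.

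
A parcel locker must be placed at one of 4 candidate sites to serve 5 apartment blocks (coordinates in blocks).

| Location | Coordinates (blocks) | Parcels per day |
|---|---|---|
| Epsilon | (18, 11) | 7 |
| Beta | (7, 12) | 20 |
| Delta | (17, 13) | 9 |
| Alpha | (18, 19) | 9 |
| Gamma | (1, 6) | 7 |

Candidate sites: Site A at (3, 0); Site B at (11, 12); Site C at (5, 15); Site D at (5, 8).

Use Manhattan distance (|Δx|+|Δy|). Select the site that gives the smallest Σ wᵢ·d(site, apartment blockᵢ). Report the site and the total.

Total weighted distance at each candidate:
  Site A (3, 0): total = 1107
  Site B (11, 12): total = 437
  Site C (5, 15): total = 589
  Site D (5, 8): total = 643
Minimum is at Site B with total 437 blocks.

Site B, total 437 blocks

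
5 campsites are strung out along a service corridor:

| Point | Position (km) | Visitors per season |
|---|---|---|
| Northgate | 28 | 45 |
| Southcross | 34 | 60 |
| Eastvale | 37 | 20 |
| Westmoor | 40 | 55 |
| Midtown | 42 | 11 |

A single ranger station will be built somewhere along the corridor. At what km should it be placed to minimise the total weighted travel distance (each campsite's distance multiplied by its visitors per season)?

x = 34

For a sum of weighted absolute distances on a line, the optimum is the weighted median (not the mean). Total weight W = 191; half-weight = 95.5.
Sort by position and accumulate weight:
  km 28 (Northgate, w=45) → cum 45
  km 34 (Southcross, w=60) → cum 105  ≥ 95.5 → median here
  km 37 (Eastvale, w=20) → cum 125
  km 40 (Westmoor, w=55) → cum 180
  km 42 (Midtown, w=11) → cum 191
Optimal location: km 34.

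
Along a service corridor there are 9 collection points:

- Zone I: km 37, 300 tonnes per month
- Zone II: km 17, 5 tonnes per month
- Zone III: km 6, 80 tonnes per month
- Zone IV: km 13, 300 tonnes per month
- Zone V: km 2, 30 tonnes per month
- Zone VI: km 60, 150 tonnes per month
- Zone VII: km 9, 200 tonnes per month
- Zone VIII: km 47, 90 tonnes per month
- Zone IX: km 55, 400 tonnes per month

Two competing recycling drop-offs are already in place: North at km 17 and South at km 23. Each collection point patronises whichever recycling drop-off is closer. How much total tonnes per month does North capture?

The indifferent point is the midpoint (17+23)/2 = 20; collection points left of it (closer to North at 17) go to North, those right go to South.
  Zone V at 2 (w=30) → North
  Zone III at 6 (w=80) → North
  Zone VII at 9 (w=200) → North
  Zone IV at 13 (w=300) → North
  Zone II at 17 (w=5) → North
  Zone I at 37 (w=300) → South
  Zone VIII at 47 (w=90) → South
  Zone IX at 55 (w=400) → South
  Zone VI at 60 (w=150) → South
North captures 615; South captures 940.

615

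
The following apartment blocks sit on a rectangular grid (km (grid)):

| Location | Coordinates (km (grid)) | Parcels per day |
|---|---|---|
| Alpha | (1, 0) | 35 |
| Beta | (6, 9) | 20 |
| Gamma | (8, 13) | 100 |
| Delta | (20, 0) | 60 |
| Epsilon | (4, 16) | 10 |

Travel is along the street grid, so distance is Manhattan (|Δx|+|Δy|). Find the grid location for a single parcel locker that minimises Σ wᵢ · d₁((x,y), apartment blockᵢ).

Manhattan distance separates: Σwᵢ(|x−xᵢ|+|y−yᵢ|) = Σwᵢ|x−xᵢ| + Σwᵢ|y−yᵢ|, so x and y are optimised independently as 1-D weighted medians.
Total weight W = 225; half = 112.5.
x-coordinate, sorted with cumulative weight:
  x=1 (Alpha, w=35) cum 35
  x=4 (Epsilon, w=10) cum 45
  x=6 (Beta, w=20) cum 65
  x=8 (Gamma, w=100) cum 165  ← median
  x=20 (Delta, w=60) cum 225
⇒ x* = 8
y-coordinate, sorted with cumulative weight:
  y=0 (Alpha, w=35) cum 35
  y=0 (Delta, w=60) cum 95
  y=9 (Beta, w=20) cum 115  ← median
  y=13 (Gamma, w=100) cum 215
  y=16 (Epsilon, w=10) cum 225
⇒ y* = 9

(8, 9)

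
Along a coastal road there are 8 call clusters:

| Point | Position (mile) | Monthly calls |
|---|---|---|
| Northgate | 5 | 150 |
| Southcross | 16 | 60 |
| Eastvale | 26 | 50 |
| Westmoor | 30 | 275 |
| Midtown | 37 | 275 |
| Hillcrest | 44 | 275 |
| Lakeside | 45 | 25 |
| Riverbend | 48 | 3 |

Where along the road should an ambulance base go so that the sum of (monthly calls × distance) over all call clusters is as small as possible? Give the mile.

x = 37

For a sum of weighted absolute distances on a line, the optimum is the weighted median (not the mean). Total weight W = 1113; half-weight = 556.5.
Sort by position and accumulate weight:
  mile 5 (Northgate, w=150) → cum 150
  mile 16 (Southcross, w=60) → cum 210
  mile 26 (Eastvale, w=50) → cum 260
  mile 30 (Westmoor, w=275) → cum 535
  mile 37 (Midtown, w=275) → cum 810  ≥ 556.5 → median here
  mile 44 (Hillcrest, w=275) → cum 1085
  mile 45 (Lakeside, w=25) → cum 1110
  mile 48 (Riverbend, w=3) → cum 1113
Optimal location: mile 37.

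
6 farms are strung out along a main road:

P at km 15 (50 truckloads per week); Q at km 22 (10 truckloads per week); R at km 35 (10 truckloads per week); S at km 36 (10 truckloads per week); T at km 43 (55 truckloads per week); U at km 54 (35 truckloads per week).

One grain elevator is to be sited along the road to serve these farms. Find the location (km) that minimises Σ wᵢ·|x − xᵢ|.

x = 43

For a sum of weighted absolute distances on a line, the optimum is the weighted median (not the mean). Total weight W = 170; half-weight = 85.
Sort by position and accumulate weight:
  km 15 (P, w=50) → cum 50
  km 22 (Q, w=10) → cum 60
  km 35 (R, w=10) → cum 70
  km 36 (S, w=10) → cum 80
  km 43 (T, w=55) → cum 135  ≥ 85 → median here
  km 54 (U, w=35) → cum 170
Optimal location: km 43.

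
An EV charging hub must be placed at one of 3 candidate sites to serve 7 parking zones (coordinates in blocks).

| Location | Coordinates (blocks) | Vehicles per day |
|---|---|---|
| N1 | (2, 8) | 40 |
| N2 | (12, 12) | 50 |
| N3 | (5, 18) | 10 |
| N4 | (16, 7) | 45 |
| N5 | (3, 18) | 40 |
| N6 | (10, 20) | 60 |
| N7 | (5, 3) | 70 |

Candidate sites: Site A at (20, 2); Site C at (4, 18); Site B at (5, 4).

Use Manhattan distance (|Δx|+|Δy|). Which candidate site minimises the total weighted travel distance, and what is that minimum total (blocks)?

Site B, total 3770 blocks

Total weighted distance at each candidate:
  Site A (20, 2): total = 6695
  Site C (4, 18): total = 3865
  Site B (5, 4): total = 3770
Minimum is at Site B with total 3770 blocks.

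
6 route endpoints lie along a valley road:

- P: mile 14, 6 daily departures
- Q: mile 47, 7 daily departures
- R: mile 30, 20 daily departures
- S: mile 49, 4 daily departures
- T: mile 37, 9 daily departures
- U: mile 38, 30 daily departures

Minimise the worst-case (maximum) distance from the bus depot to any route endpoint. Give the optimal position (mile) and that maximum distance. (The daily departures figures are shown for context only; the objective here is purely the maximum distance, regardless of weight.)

The 1-center on a line is the midpoint of the two extreme points: leftmost at 14, rightmost at 49.
Optimal location = (14 + 49)/2 = 31.5; maximum distance = (49 − 14)/2 = 17.5.

location 31.5, max distance 17.5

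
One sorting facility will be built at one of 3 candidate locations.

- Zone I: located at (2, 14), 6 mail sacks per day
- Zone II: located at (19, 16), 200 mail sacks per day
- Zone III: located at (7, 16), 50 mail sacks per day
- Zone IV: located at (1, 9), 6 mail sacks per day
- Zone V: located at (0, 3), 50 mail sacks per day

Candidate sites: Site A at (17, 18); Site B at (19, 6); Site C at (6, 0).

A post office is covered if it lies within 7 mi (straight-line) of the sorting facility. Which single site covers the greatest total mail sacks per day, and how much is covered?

Coverage radius r = 7 mi; a point is covered iff (Δx)²+(Δy)² ≤ 7² = 49.
  Site A (17, 18): covers {Zone II} → 200
  Site B (19, 6): covers {none} → 0
  Site C (6, 0): covers {Zone V} → 50
Maximum coverage at Site A: 200 mail sacks per day.

Site A, covering 200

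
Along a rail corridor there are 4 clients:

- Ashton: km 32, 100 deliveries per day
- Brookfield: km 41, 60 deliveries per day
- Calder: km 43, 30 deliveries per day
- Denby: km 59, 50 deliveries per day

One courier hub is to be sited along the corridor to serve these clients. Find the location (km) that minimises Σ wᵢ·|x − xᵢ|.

For a sum of weighted absolute distances on a line, the optimum is the weighted median (not the mean). Total weight W = 240; half-weight = 120.
Sort by position and accumulate weight:
  km 32 (Ashton, w=100) → cum 100
  km 41 (Brookfield, w=60) → cum 160  ≥ 120 → median here
  km 43 (Calder, w=30) → cum 190
  km 59 (Denby, w=50) → cum 240
Optimal location: km 41.

x = 41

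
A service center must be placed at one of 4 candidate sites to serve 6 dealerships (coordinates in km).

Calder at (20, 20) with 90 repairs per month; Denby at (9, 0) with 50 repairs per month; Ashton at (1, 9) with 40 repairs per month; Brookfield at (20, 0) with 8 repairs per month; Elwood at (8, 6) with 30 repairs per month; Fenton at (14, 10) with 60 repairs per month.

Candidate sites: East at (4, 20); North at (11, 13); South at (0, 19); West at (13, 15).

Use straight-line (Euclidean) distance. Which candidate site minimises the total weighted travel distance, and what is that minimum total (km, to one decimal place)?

Total weighted distance at each candidate:
  East (4, 20): total = 4417.1
  North (11, 13): total = 2724.1
  South (0, 19): total = 4932.7
  West (13, 15): total = 2834.3
Minimum is at North with total 2724.1 km.

North, total 2724.1 km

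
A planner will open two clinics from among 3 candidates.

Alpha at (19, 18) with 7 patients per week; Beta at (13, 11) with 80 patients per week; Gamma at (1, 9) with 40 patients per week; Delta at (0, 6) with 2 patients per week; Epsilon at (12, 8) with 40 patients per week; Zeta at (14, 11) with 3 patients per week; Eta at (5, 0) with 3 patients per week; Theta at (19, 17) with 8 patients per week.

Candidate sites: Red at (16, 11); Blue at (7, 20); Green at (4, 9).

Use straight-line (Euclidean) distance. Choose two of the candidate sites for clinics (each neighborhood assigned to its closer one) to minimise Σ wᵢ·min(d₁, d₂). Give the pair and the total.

{Red, Green}, total 710.1

Evaluate every pair (each demand assigned to the nearer of the two):
  {Red, Green}: total = 710.1
  {Red, Blue}: total = 1132.1
  {Blue, Green}: total = 1431.9
Best pair: {Red, Green} with total 710.1.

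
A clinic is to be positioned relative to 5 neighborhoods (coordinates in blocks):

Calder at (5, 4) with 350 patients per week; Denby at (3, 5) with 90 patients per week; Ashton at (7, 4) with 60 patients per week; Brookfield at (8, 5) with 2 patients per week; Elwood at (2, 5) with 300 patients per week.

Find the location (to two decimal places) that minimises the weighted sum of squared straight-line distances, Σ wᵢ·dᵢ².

The minimiser of Σwᵢ‖p−pᵢ‖² is the weighted centroid p* = (Σwᵢpᵢ)/(Σwᵢ).
Σwᵢ = 802.
Σwᵢxᵢ = 350·5 + 90·3 + 60·7 + 2·8 + 300·2 = 3056.
Σwᵢyᵢ = 350·4 + 90·5 + 60·4 + 2·5 + 300·5 = 3600.
x* = 3056/802 = 3.81, y* = 3600/802 = 4.49.

(3.81, 4.49)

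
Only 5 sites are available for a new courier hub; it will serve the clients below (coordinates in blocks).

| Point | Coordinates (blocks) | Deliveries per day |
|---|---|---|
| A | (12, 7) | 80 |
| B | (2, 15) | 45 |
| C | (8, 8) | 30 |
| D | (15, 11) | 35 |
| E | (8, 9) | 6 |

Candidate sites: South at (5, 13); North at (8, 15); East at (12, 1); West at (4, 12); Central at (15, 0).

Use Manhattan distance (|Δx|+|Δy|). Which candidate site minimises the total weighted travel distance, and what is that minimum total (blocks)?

Total weighted distance at each candidate:
  South (5, 13): total = 1967
  North (8, 15): total = 1861
  East (12, 1): total = 2417
  West (4, 12): total = 1967
  Central (15, 0): total = 2991
Minimum is at North with total 1861 blocks.

North, total 1861 blocks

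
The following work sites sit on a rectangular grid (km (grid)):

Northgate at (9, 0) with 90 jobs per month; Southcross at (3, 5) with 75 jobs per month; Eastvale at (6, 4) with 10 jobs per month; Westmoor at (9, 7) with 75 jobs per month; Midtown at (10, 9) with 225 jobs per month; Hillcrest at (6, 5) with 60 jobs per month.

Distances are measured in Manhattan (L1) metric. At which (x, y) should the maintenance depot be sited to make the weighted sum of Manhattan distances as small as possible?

(9, 7)

Manhattan distance separates: Σwᵢ(|x−xᵢ|+|y−yᵢ|) = Σwᵢ|x−xᵢ| + Σwᵢ|y−yᵢ|, so x and y are optimised independently as 1-D weighted medians.
Total weight W = 535; half = 267.5.
x-coordinate, sorted with cumulative weight:
  x=3 (Southcross, w=75) cum 75
  x=6 (Eastvale, w=10) cum 85
  x=6 (Hillcrest, w=60) cum 145
  x=9 (Northgate, w=90) cum 235
  x=9 (Westmoor, w=75) cum 310  ← median
  x=10 (Midtown, w=225) cum 535
⇒ x* = 9
y-coordinate, sorted with cumulative weight:
  y=0 (Northgate, w=90) cum 90
  y=4 (Eastvale, w=10) cum 100
  y=5 (Southcross, w=75) cum 175
  y=5 (Hillcrest, w=60) cum 235
  y=7 (Westmoor, w=75) cum 310  ← median
  y=9 (Midtown, w=225) cum 535
⇒ y* = 7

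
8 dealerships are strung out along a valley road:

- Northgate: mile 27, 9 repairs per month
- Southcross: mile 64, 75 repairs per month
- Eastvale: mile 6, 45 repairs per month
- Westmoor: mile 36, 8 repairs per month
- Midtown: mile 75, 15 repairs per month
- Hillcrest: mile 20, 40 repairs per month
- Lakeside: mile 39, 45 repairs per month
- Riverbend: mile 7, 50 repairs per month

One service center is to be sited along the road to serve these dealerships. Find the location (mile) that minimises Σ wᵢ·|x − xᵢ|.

x = 27

For a sum of weighted absolute distances on a line, the optimum is the weighted median (not the mean). Total weight W = 287; half-weight = 143.5.
Sort by position and accumulate weight:
  mile 6 (Eastvale, w=45) → cum 45
  mile 7 (Riverbend, w=50) → cum 95
  mile 20 (Hillcrest, w=40) → cum 135
  mile 27 (Northgate, w=9) → cum 144  ≥ 143.5 → median here
  mile 36 (Westmoor, w=8) → cum 152
  mile 39 (Lakeside, w=45) → cum 197
  mile 64 (Southcross, w=75) → cum 272
  mile 75 (Midtown, w=15) → cum 287
Optimal location: mile 27.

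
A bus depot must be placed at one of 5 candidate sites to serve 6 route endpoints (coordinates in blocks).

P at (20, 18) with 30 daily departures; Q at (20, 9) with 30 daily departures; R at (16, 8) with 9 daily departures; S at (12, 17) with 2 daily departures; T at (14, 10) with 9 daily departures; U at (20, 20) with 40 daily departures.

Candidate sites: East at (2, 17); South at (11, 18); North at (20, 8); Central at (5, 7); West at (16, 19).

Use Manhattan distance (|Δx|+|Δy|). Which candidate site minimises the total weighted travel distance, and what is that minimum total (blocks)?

North, total 952 blocks

Total weighted distance at each candidate:
  East (2, 17): total = 2588
  South (11, 18): total = 1488
  North (20, 8): total = 952
  Central (5, 7): total = 2660
  West (16, 19): total = 980
Minimum is at North with total 952 blocks.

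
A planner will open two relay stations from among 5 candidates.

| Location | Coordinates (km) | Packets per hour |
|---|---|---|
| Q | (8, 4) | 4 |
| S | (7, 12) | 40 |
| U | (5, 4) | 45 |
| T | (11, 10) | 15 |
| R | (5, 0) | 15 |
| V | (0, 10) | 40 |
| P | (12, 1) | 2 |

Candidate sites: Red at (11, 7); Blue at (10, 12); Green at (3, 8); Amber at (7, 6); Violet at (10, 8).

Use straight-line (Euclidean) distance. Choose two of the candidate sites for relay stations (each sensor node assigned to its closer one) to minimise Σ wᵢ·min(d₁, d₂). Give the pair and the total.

{Blue, Green}, total 670.7

Evaluate every pair (each demand assigned to the nearer of the two):
  {Blue, Green}: total = 670.7
  {Green, Amber}: total = 700.6
  {Blue, Amber}: total = 721.3
  {Green, Violet}: total = 735.2
  {Red, Green}: total = 769.6
  {Amber, Violet}: total = 801.3
  {Red, Amber}: total = 850.7
  {Blue, Violet}: total = 1023.6
  {Red, Blue}: total = 1030.8
  {Red, Violet}: total = 1097.0
Best pair: {Blue, Green} with total 670.7.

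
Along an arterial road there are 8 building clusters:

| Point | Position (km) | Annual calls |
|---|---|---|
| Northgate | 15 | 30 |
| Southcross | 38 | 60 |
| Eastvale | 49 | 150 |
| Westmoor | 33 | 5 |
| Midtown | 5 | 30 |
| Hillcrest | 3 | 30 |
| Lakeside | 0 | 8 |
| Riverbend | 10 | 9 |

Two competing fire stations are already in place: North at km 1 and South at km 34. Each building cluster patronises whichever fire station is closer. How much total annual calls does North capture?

The indifferent point is the midpoint (1+34)/2 = 17.5; building clusters left of it (closer to North at 1) go to North, those right go to South.
  Lakeside at 0 (w=8) → North
  Hillcrest at 3 (w=30) → North
  Midtown at 5 (w=30) → North
  Riverbend at 10 (w=9) → North
  Northgate at 15 (w=30) → North
  Westmoor at 33 (w=5) → South
  Southcross at 38 (w=60) → South
  Eastvale at 49 (w=150) → South
North captures 107; South captures 215.

107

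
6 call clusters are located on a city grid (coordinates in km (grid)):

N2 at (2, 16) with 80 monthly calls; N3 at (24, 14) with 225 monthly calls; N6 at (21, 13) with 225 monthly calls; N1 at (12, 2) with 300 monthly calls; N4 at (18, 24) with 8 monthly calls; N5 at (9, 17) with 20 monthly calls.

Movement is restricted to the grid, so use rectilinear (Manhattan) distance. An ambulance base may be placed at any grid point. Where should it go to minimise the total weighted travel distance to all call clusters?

(21, 13)

Manhattan distance separates: Σwᵢ(|x−xᵢ|+|y−yᵢ|) = Σwᵢ|x−xᵢ| + Σwᵢ|y−yᵢ|, so x and y are optimised independently as 1-D weighted medians.
Total weight W = 858; half = 429.
x-coordinate, sorted with cumulative weight:
  x=2 (N2, w=80) cum 80
  x=9 (N5, w=20) cum 100
  x=12 (N1, w=300) cum 400
  x=18 (N4, w=8) cum 408
  x=21 (N6, w=225) cum 633  ← median
  x=24 (N3, w=225) cum 858
⇒ x* = 21
y-coordinate, sorted with cumulative weight:
  y=2 (N1, w=300) cum 300
  y=13 (N6, w=225) cum 525  ← median
  y=14 (N3, w=225) cum 750
  y=16 (N2, w=80) cum 830
  y=17 (N5, w=20) cum 850
  y=24 (N4, w=8) cum 858
⇒ y* = 13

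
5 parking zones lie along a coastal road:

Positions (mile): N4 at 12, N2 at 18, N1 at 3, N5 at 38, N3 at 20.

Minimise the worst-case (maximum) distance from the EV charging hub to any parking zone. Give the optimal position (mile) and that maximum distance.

The 1-center on a line is the midpoint of the two extreme points: leftmost at 3, rightmost at 38.
Optimal location = (3 + 38)/2 = 20.5; maximum distance = (38 − 3)/2 = 17.5.

location 20.5, max distance 17.5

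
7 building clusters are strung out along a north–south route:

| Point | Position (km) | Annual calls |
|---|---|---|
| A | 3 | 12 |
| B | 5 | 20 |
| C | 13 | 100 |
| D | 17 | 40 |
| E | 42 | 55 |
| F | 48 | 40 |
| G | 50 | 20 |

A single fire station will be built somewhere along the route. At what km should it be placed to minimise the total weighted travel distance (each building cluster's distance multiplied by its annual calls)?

x = 17

For a sum of weighted absolute distances on a line, the optimum is the weighted median (not the mean). Total weight W = 287; half-weight = 143.5.
Sort by position and accumulate weight:
  km 3 (A, w=12) → cum 12
  km 5 (B, w=20) → cum 32
  km 13 (C, w=100) → cum 132
  km 17 (D, w=40) → cum 172  ≥ 143.5 → median here
  km 42 (E, w=55) → cum 227
  km 48 (F, w=40) → cum 267
  km 50 (G, w=20) → cum 287
Optimal location: km 17.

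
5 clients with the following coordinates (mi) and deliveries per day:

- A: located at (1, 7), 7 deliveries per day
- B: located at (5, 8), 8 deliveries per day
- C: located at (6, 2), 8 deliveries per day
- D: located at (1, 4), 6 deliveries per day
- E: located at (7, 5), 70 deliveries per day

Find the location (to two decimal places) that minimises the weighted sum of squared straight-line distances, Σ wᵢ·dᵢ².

The minimiser of Σwᵢ‖p−pᵢ‖² is the weighted centroid p* = (Σwᵢpᵢ)/(Σwᵢ).
Σwᵢ = 99.
Σwᵢxᵢ = 7·1 + 8·5 + 8·6 + 6·1 + 70·7 = 591.
Σwᵢyᵢ = 7·7 + 8·8 + 8·2 + 6·4 + 70·5 = 503.
x* = 591/99 = 5.97, y* = 503/99 = 5.08.

(5.97, 5.08)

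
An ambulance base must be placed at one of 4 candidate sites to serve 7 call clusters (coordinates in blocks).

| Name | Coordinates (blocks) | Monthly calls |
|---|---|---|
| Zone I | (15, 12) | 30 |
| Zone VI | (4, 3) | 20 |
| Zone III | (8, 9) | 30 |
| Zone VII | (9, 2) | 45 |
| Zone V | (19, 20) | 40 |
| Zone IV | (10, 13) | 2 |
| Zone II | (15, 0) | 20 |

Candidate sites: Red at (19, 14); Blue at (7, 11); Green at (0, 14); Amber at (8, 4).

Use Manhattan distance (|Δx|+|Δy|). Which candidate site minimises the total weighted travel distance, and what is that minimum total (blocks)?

Amber, total 2157 blocks

Total weighted distance at each candidate:
  Red (19, 14): total = 2790
  Blue (7, 11): total = 2305
  Green (0, 14): total = 3747
  Amber (8, 4): total = 2157
Minimum is at Amber with total 2157 blocks.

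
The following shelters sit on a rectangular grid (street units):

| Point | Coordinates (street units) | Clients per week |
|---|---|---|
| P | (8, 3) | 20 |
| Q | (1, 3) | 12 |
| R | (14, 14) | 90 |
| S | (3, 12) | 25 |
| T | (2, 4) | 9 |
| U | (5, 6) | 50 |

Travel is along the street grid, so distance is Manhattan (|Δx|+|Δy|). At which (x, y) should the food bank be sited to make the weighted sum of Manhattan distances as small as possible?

Manhattan distance separates: Σwᵢ(|x−xᵢ|+|y−yᵢ|) = Σwᵢ|x−xᵢ| + Σwᵢ|y−yᵢ|, so x and y are optimised independently as 1-D weighted medians.
Total weight W = 206; half = 103.
x-coordinate, sorted with cumulative weight:
  x=1 (Q, w=12) cum 12
  x=2 (T, w=9) cum 21
  x=3 (S, w=25) cum 46
  x=5 (U, w=50) cum 96
  x=8 (P, w=20) cum 116  ← median
  x=14 (R, w=90) cum 206
⇒ x* = 8
y-coordinate, sorted with cumulative weight:
  y=3 (P, w=20) cum 20
  y=3 (Q, w=12) cum 32
  y=4 (T, w=9) cum 41
  y=6 (U, w=50) cum 91
  y=12 (S, w=25) cum 116  ← median
  y=14 (R, w=90) cum 206
⇒ y* = 12

(8, 12)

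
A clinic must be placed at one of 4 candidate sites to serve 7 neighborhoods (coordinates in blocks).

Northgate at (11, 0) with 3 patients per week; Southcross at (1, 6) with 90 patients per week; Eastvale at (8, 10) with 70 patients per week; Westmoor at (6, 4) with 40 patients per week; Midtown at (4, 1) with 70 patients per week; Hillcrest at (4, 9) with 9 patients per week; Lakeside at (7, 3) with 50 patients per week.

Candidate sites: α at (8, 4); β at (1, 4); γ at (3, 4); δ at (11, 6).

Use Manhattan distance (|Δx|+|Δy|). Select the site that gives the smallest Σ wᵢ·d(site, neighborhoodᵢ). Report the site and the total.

γ, total 1870 blocks

Total weighted distance at each candidate:
  α (8, 4): total = 2002
  β (1, 4): total = 2174
  γ (3, 4): total = 1870
  δ (11, 6): total = 2968
Minimum is at γ with total 1870 blocks.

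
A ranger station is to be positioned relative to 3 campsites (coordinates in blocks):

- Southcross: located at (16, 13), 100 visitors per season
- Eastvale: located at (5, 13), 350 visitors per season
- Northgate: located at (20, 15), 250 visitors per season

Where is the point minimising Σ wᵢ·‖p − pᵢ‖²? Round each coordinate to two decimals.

The minimiser of Σwᵢ‖p−pᵢ‖² is the weighted centroid p* = (Σwᵢpᵢ)/(Σwᵢ).
Σwᵢ = 700.
Σwᵢxᵢ = 100·16 + 350·5 + 250·20 = 8350.
Σwᵢyᵢ = 100·13 + 350·13 + 250·15 = 9600.
x* = 8350/700 = 11.93, y* = 9600/700 = 13.71.

(11.93, 13.71)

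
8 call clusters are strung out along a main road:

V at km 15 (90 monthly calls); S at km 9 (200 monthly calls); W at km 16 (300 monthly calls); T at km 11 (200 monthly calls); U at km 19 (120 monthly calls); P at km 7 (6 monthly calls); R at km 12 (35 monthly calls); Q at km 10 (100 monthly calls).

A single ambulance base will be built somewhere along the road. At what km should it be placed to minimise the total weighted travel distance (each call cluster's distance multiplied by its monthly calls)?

For a sum of weighted absolute distances on a line, the optimum is the weighted median (not the mean). Total weight W = 1051; half-weight = 525.5.
Sort by position and accumulate weight:
  km 7 (P, w=6) → cum 6
  km 9 (S, w=200) → cum 206
  km 10 (Q, w=100) → cum 306
  km 11 (T, w=200) → cum 506
  km 12 (R, w=35) → cum 541  ≥ 525.5 → median here
  km 15 (V, w=90) → cum 631
  km 16 (W, w=300) → cum 931
  km 19 (U, w=120) → cum 1051
Optimal location: km 12.

x = 12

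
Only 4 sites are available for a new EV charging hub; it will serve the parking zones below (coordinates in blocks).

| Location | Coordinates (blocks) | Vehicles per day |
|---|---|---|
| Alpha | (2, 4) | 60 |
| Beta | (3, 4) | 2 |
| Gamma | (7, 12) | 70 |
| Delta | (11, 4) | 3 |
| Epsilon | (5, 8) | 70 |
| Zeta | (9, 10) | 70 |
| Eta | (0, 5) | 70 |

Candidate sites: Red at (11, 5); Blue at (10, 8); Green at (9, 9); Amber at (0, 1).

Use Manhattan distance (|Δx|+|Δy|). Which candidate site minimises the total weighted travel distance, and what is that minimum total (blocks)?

Total weighted distance at each candidate:
  Red (11, 5): total = 3281
  Blue (10, 8): total = 2717
  Green (9, 9): total = 2443
  Amber (0, 1): total = 3994
Minimum is at Green with total 2443 blocks.

Green, total 2443 blocks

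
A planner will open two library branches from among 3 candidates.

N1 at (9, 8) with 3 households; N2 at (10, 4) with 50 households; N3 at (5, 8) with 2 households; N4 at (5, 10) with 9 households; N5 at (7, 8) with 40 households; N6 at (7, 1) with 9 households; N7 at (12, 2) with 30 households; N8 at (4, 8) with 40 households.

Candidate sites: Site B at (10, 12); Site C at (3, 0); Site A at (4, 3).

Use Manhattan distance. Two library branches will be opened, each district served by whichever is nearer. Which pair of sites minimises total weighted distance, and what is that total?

{Site B, Site A}, total 1235

Evaluate every pair (each demand assigned to the nearer of the two):
  {Site B, Site A}: total = 1235
  {Site C, Site A}: total = 1299
  {Site B, Site C}: total = 1511
Best pair: {Site B, Site A} with total 1235.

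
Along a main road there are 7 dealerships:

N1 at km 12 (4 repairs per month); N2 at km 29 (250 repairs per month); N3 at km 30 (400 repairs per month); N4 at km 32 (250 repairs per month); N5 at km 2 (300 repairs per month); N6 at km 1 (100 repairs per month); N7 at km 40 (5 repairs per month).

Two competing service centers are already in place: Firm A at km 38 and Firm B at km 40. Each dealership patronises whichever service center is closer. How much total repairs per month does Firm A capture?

The indifferent point is the midpoint (38+40)/2 = 39; dealerships left of it (closer to Firm A at 38) go to Firm A, those right go to Firm B.
  N6 at 1 (w=100) → Firm A
  N5 at 2 (w=300) → Firm A
  N1 at 12 (w=4) → Firm A
  N2 at 29 (w=250) → Firm A
  N3 at 30 (w=400) → Firm A
  N4 at 32 (w=250) → Firm A
  N7 at 40 (w=5) → Firm B
Firm A captures 1304; Firm B captures 5.

1304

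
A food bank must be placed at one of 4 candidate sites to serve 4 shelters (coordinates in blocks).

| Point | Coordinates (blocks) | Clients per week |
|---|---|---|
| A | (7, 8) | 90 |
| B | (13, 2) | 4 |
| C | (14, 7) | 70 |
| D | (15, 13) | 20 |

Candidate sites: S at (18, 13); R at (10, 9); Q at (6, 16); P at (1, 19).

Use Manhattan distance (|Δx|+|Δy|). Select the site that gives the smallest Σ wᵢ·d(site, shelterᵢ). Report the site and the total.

Total weighted distance at each candidate:
  S (18, 13): total = 2264
  R (10, 9): total = 1000
  Q (6, 16): total = 2324
  P (1, 19): total = 3796
Minimum is at R with total 1000 blocks.

R, total 1000 blocks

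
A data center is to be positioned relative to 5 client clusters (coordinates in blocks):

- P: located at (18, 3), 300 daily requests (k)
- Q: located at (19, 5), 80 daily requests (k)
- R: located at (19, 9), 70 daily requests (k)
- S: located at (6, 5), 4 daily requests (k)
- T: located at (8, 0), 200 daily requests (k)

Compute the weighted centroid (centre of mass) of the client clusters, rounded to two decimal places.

The minimiser of Σwᵢ‖p−pᵢ‖² is the weighted centroid p* = (Σwᵢpᵢ)/(Σwᵢ).
Σwᵢ = 654.
Σwᵢxᵢ = 300·18 + 80·19 + 70·19 + 4·6 + 200·8 = 9874.
Σwᵢyᵢ = 300·3 + 80·5 + 70·9 + 4·5 + 200·0 = 1950.
x* = 9874/654 = 15.10, y* = 1950/654 = 2.98.

(15.10, 2.98)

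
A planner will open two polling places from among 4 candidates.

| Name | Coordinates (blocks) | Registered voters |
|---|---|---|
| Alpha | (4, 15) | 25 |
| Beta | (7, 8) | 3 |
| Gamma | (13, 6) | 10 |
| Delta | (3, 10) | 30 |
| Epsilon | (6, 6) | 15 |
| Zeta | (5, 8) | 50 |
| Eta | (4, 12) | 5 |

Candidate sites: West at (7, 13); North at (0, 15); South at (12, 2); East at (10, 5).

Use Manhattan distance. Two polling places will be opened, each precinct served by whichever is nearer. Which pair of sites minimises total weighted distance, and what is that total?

Evaluate every pair (each demand assigned to the nearer of the two):
  {West, East}: total = 835
  {West, South}: total = 890
  {North, East}: total = 908
  {West, North}: total = 945
  {North, South}: total = 1208
  {South, East}: total = 1358
Best pair: {West, East} with total 835.

{West, East}, total 835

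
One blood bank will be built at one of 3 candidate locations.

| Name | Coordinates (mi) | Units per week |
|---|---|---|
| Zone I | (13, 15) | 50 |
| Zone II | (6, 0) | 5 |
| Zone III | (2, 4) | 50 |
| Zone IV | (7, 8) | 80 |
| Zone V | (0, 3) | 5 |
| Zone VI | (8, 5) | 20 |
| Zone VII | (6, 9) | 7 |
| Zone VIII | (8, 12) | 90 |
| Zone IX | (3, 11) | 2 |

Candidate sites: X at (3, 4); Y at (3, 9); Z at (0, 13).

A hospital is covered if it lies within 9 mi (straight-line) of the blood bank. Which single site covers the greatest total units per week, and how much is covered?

Coverage radius r = 9 mi; a point is covered iff (Δx)²+(Δy)² ≤ 9² = 81.
  X (3, 4): covers {Zone II, Zone III, Zone IV, Zone V, Zone VI, Zone VII, Zone IX} → 169
  Y (3, 9): covers {Zone III, Zone IV, Zone V, Zone VI, Zone VII, Zone VIII, Zone IX} → 254
  Z (0, 13): covers {Zone IV, Zone VII, Zone VIII, Zone IX} → 179
Maximum coverage at Y: 254 units per week.

Y, covering 254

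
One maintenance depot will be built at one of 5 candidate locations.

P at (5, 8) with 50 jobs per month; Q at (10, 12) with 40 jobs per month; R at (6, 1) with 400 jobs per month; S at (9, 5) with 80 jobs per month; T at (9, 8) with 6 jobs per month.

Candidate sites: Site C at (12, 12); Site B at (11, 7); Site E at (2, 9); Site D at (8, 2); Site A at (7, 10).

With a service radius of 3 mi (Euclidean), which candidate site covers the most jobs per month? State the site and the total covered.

Site D, covering 400

Coverage radius r = 3 mi; a point is covered iff (Δx)²+(Δy)² ≤ 3² = 9.
  Site C (12, 12): covers {Q} → 40
  Site B (11, 7): covers {S, T} → 86
  Site E (2, 9): covers {none} → 0
  Site D (8, 2): covers {R} → 400
  Site A (7, 10): covers {P, T} → 56
Maximum coverage at Site D: 400 jobs per month.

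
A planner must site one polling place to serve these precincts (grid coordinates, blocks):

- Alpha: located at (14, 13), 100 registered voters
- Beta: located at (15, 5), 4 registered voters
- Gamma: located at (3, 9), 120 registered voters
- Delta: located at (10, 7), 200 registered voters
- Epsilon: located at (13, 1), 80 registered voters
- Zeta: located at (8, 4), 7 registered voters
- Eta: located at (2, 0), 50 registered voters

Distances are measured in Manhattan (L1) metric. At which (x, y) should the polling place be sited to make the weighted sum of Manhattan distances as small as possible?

(10, 7)

Manhattan distance separates: Σwᵢ(|x−xᵢ|+|y−yᵢ|) = Σwᵢ|x−xᵢ| + Σwᵢ|y−yᵢ|, so x and y are optimised independently as 1-D weighted medians.
Total weight W = 561; half = 280.5.
x-coordinate, sorted with cumulative weight:
  x=2 (Eta, w=50) cum 50
  x=3 (Gamma, w=120) cum 170
  x=8 (Zeta, w=7) cum 177
  x=10 (Delta, w=200) cum 377  ← median
  x=13 (Epsilon, w=80) cum 457
  x=14 (Alpha, w=100) cum 557
  x=15 (Beta, w=4) cum 561
⇒ x* = 10
y-coordinate, sorted with cumulative weight:
  y=0 (Eta, w=50) cum 50
  y=1 (Epsilon, w=80) cum 130
  y=4 (Zeta, w=7) cum 137
  y=5 (Beta, w=4) cum 141
  y=7 (Delta, w=200) cum 341  ← median
  y=9 (Gamma, w=120) cum 461
  y=13 (Alpha, w=100) cum 561
⇒ y* = 7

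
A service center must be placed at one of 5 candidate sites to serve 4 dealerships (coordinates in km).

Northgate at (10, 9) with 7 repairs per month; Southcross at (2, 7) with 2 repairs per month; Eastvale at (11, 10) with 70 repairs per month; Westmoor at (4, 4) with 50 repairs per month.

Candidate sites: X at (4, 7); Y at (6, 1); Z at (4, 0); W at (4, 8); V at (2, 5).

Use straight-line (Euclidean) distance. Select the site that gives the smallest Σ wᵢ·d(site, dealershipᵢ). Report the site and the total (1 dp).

Total weighted distance at each candidate:
  X (4, 7): total = 731.4
  Y (6, 1): total = 978.0
  Z (4, 0): total = 1144.7
  W (4, 8): total = 756.7
  V (2, 5): total = 899.1
Minimum is at X with total 731.4 km.

X, total 731.4 km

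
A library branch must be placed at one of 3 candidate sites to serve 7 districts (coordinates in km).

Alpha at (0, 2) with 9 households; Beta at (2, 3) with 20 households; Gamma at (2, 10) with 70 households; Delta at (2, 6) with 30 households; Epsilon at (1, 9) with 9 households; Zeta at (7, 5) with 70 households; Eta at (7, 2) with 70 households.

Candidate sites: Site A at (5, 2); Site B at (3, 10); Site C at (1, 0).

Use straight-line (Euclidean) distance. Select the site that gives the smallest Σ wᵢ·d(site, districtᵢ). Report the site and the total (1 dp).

Total weighted distance at each candidate:
  Site A (5, 2): total = 1321.3
  Site B (3, 10): total = 1506.5
  Site C (1, 0): total = 2039.8
Minimum is at Site A with total 1321.3 km.

Site A, total 1321.3 km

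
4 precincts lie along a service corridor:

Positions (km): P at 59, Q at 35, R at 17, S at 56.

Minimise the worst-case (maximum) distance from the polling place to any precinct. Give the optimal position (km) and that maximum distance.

The 1-center on a line is the midpoint of the two extreme points: leftmost at 17, rightmost at 59.
Optimal location = (17 + 59)/2 = 38; maximum distance = (59 − 17)/2 = 21.

location 38, max distance 21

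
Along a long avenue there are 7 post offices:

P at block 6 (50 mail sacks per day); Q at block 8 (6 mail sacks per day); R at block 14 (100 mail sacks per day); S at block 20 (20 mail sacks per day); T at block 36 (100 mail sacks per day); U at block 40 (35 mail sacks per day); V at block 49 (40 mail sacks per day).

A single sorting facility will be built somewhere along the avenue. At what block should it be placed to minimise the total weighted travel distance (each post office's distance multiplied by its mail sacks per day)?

For a sum of weighted absolute distances on a line, the optimum is the weighted median (not the mean). Total weight W = 351; half-weight = 175.5.
Sort by position and accumulate weight:
  block 6 (P, w=50) → cum 50
  block 8 (Q, w=6) → cum 56
  block 14 (R, w=100) → cum 156
  block 20 (S, w=20) → cum 176  ≥ 175.5 → median here
  block 36 (T, w=100) → cum 276
  block 40 (U, w=35) → cum 311
  block 49 (V, w=40) → cum 351
Optimal location: block 20.

x = 20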